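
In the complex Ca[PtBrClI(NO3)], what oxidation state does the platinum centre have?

1 calcium outside the brackets (+2 each) → the complex ion is 2−.
Ligand charges: 1×I = -1; 1×Br = -1; 1×Cl = -1; 1×NO3 = -1; sum -4.
Pt + (-4) = 2− ⇒ Pt is +2.

+2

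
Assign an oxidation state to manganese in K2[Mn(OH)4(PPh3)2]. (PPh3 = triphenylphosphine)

+2

2 potassium outside the brackets (+1 each) → the complex ion is 2−.
Ligand charges: 2×PPh3 neutral; 4×OH = -4; sum -4.
Mn + (-4) = 2− ⇒ Mn is +2.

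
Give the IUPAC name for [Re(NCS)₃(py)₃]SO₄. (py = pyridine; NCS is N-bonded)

The 1 sulfate counter-ion carries a total charge of -2, so each complex ion is 2+.
Ligand charges: 3×pyridine (neutral), 3×isothiocyanato (-1 each); total -3. So Re + (-3) = 2+, giving Re = +5.
Ligands are named alphabetically: isothiocyanato before pyridine.

triisothiocyanatotris(pyridine)rhenium(V) sulfate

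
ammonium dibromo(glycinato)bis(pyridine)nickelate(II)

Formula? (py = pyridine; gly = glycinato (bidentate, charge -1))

NH4[NiBr2(gly)(py)2]

Ligands: 2 bromo (Br, -1), 2 pyridine (py, neutral), 1 glycinato (gly, -1). Ligand charge sum = -3.
Charge balance with ammonium (+1) requires 1 complex ion per 1 ammonium.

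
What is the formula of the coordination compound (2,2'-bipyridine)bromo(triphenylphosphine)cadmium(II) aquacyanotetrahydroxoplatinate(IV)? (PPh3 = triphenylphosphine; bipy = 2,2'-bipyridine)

Cation [Cd…]: ligand charges -1, Cd(II) ⇒ ion charge 1+.
Anion [Pt…]: ligand charges -5, Pt(IV) ⇒ ion charge 1−.
One 1+ cation balances one 1− anion.

[Cd(bipy)Br(PPh3)][Pt(CN)(H2O)(OH)4]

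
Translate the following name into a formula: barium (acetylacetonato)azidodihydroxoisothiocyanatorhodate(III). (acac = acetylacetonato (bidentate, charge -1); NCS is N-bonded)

Ba[Rh(acac)(N3)(NCS)(OH)2]

Ligands: 2 hydroxo (OH, -1), 1 acetylacetonato (acac, -1), 1 azido (N3, -1), 1 isothiocyanato (NCS, -1). Ligand charge sum = -5.
With Rh in oxidation state +3, the complex ion is [Rh...]^2−.
Charge balance with barium (+2) requires 1 complex ion per 1 barium.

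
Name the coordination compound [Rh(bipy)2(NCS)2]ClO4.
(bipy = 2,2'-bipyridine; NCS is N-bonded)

The 1 perchlorate counter-ion carries a total charge of -1, so each complex ion is 1+.
Ligand charges: 2×2,2'-bipyridine (neutral), 2×isothiocyanato (-1 each); total -2. So Rh + (-2) = 1+, giving Rh = +3.
Ligands are named alphabetically: bipyridine before isothiocyanato.

bis(2,2'-bipyridine)diisothiocyanatorhodium(III) perchlorate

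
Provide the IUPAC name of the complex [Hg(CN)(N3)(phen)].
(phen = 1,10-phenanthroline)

There is no counter-ion, so the complex is neutral overall.
Ligand charges: 1×1,10-phenanthroline (neutral), 1×cyano (-1 each), 1×azido (-1 each); total -2. So Hg + (-2) = 0, giving Hg = +2.
Ligands are named alphabetically: azido before cyano before phenanthroline.

azidocyano(1,10-phenanthroline)mercury(II)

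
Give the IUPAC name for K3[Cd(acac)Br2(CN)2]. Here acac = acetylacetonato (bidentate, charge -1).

potassium (acetylacetonato)dibromodicyanocadmate(II)

The 3 potassium counter-ions carry a total charge of +3, so each complex ion is 3−.
Ligand charges: 1×acetylacetonato (-1 each), 2×cyano (-1 each), 2×bromo (-1 each); total -5. So Cd + (-5) = 3−, giving Cd = +2.
The complex ion is anionic, so cadmium takes the -ate form cadmate(II).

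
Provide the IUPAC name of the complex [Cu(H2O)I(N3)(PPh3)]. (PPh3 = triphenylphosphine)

aquaazidoiodo(triphenylphosphine)copper(II)

There is no counter-ion, so the complex is neutral overall.
Ligand charges: 1×aqua (neutral), 1×azido (-1 each), 1×triphenylphosphine (neutral), 1×iodo (-1 each); total -2. So Cu + (-2) = 0, giving Cu = +2.
Ligands are named alphabetically: aqua before azido before iodo before triphenylphosphine.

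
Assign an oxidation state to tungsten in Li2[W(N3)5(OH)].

+4

2 lithium outside the brackets (+1 each) → the complex ion is 2−.
Ligand charges: 1×OH = -1; 5×N3 = -5; sum -6.
W + (-6) = 2− ⇒ W is +4.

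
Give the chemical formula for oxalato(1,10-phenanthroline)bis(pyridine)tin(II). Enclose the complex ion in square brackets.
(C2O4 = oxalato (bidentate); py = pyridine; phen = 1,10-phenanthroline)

Ligands: 1 oxalato (C2O4, -2), 2 pyridine (py, neutral), 1 1,10-phenanthroline (phen, neutral). Ligand charge sum = -2.
With Sn in oxidation state +2, the complex ion is [Sn...].

[Sn(C2O4)(phen)(py)2]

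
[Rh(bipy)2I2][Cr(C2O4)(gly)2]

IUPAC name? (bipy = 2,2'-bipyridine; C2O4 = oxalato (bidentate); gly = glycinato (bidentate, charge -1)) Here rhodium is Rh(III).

bis(2,2'-bipyridine)diiodorhodium(III) bis(glycinato)oxalatochromate(III)

Rh is given as +3; the cation's ligand charges sum to -2, so the complex cation is 1+.
A 1:1 salt means the anion carries the equal and opposite charge, 1−.
Anion: ligand charges sum to -4; for the ion to be 1−, Cr = +3.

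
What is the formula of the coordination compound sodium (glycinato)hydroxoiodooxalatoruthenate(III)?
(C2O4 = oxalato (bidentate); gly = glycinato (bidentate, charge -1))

Na2[Ru(C2O4)(gly)I(OH)]

Ligands: 1 hydroxo (OH, -1), 1 iodo (I, -1), 1 oxalato (C2O4, -2), 1 glycinato (gly, -1). Ligand charge sum = -5.
Charge balance with sodium (+1) requires 1 complex ion per 2 sodium.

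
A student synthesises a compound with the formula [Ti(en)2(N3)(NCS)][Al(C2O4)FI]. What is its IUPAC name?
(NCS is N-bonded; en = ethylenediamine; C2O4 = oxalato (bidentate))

Aluminium is always +3 in its complexes; the anion's ligand charges sum to -4, so the complex anion is 1−.
A 1:1 salt means the cation carries the equal and opposite charge, 1+.
Cation: ligand charges sum to -2; for the ion to be 1+, Ti = +3.

azidobis(ethylenediamine)isothiocyanatotitanium(III) fluoroiodooxalatoaluminate(III)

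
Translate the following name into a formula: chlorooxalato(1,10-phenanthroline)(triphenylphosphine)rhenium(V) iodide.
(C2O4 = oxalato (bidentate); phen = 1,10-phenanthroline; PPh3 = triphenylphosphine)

Ligands: 1 chloro (Cl, -1), 1 oxalato (C2O4, -2), 1 1,10-phenanthroline (phen, neutral), 1 triphenylphosphine (PPh3, neutral). Ligand charge sum = -3.
Charge balance with iodide (-1) requires 1 complex ion per 2 iodide.

[Re(C2O4)Cl(phen)(PPh3)]I2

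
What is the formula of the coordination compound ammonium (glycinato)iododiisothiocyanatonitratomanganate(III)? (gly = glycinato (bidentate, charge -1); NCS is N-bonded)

(NH4)2[Mn(gly)I(NCS)2(NO3)]

Ligands: 1 glycinato (gly, -1), 1 iodo (I, -1), 1 nitrato (NO3, -1), 2 isothiocyanato (NCS, -1). Ligand charge sum = -5.
With Mn in oxidation state +3, the complex ion is [Mn...]^2−.
Charge balance with ammonium (+1) requires 1 complex ion per 2 ammonium.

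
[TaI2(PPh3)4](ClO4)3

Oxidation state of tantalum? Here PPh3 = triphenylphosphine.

+5

3 perchlorate outside the brackets (-1 each) → the complex ion is 3+.
Ligand charges: 4×PPh3 neutral; 2×I = -2; sum -2.
Ta + (-2) = 3+ ⇒ Ta is +5.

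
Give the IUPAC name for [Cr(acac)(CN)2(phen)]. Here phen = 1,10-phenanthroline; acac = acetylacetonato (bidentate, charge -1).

(acetylacetonato)dicyano(1,10-phenanthroline)chromium(III)

There is no counter-ion, so the complex is neutral overall.
Ligand charges: 2×cyano (-1 each), 1×1,10-phenanthroline (neutral), 1×acetylacetonato (-1 each); total -3. So Cr + (-3) = 0, giving Cr = +3.
Ligands are named alphabetically: acetylacetonato before cyano before phenanthroline.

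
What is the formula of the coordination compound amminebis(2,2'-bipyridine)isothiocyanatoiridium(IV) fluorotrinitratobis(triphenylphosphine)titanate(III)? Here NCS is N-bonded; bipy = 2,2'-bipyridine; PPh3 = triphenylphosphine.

Cation [Ir…]: ligand charges -1, Ir(IV) ⇒ ion charge 3+.
Anion [Ti…]: ligand charges -4, Ti(III) ⇒ ion charge 1−.
One 3+ cation requires 3 of the 1− anion.

[Ir(bipy)2(NCS)(NH3)][TiF(NO3)3(PPh3)2]3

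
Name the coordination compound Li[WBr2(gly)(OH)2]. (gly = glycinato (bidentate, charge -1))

The 1 lithium counter-ion carries a total charge of +1, so each complex ion is 1−.
Ligand charges: 2×bromo (-1 each), 1×glycinato (-1 each), 2×hydroxo (-1 each); total -5. So W + (-5) = 1−, giving W = +4.
Ligands are named alphabetically: bromo before glycinato before hydroxo.
The complex ion is anionic, so tungsten takes the -ate form tungstate(IV).

lithium dibromo(glycinato)dihydroxotungstate(IV)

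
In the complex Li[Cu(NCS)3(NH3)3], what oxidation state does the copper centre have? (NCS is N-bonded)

1 lithium outside the brackets (+1 each) → the complex ion is 1−.
Ligand charges: 3×NCS = -3; 3×NH3 neutral; sum -3.
Cu + (-3) = 1− ⇒ Cu is +2.

+2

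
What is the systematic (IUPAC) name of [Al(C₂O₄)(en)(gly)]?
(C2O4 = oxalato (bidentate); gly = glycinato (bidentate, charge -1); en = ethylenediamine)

There is no counter-ion, so the complex is neutral overall.
Ligand charges: 1×oxalato (-2 each), 1×glycinato (-1 each), 1×ethylenediamine (neutral); total -3. So Al + (-3) = 0, giving Al = +3.
Ligands are named alphabetically: ethylenediamine before glycinato before oxalato.

(ethylenediamine)(glycinato)oxalatoaluminium(III)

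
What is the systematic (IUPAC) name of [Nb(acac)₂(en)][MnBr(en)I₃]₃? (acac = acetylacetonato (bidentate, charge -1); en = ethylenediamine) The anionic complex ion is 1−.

The complex anion is given as 1−; its ligand charges sum to -4, so Mn = +3.
With 3 anions per cation, the cation must be 3×1 = 3+.
Cation: ligand charges sum to -2; for the ion to be 3+, Nb = +5.

bis(acetylacetonato)(ethylenediamine)niobium(V) bromo(ethylenediamine)triiodomanganate(III)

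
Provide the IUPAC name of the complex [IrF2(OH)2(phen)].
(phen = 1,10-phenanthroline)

difluorodihydroxo(1,10-phenanthroline)iridium(IV)

There is no counter-ion, so the complex is neutral overall.
Ligand charges: 2×hydroxo (-1 each), 1×1,10-phenanthroline (neutral), 2×fluoro (-1 each); total -4. So Ir + (-4) = 0, giving Ir = +4.
Ligands are named alphabetically: fluoro before hydroxo before phenanthroline.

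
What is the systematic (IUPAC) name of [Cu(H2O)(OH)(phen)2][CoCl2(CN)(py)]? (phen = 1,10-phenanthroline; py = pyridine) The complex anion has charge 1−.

aquahydroxobis(1,10-phenanthroline)copper(II) dichlorocyano(pyridine)cobaltate(II)

The complex anion is given as 1−; its ligand charges sum to -3, so Co = +2.
A 1:1 salt means the cation carries the equal and opposite charge, 1+.
Cation: ligand charges sum to -1; for the ion to be 1+, Cu = +2.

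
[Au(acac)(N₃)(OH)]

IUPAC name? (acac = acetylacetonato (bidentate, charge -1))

There is no counter-ion, so the complex is neutral overall.
Ligand charges: 1×azido (-1 each), 1×acetylacetonato (-1 each), 1×hydroxo (-1 each); total -3. So Au + (-3) = 0, giving Au = +3.
Ligands are named alphabetically: acetylacetonato before azido before hydroxo.

(acetylacetonato)azidohydroxogold(III)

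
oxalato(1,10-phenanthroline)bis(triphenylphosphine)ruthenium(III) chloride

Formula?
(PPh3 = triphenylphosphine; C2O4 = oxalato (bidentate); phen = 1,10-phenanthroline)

[Ru(C2O4)(phen)(PPh3)2]Cl

Ligands: 2 triphenylphosphine (PPh3, neutral), 1 oxalato (C2O4, -2), 1 1,10-phenanthroline (phen, neutral). Ligand charge sum = -2.
With Ru in oxidation state +3, the complex ion is [Ru...]^1+.
Charge balance with chloride (-1) requires 1 complex ion per 1 chloride.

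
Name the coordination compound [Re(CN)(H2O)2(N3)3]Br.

diaquatriazidocyanorhenium(V) bromide

The 1 bromide counter-ion carries a total charge of -1, so each complex ion is 1+.
Ligand charges: 2×aqua (neutral), 1×cyano (-1 each), 3×azido (-1 each); total -4. So Re + (-4) = 1+, giving Re = +5.
Ligands are named alphabetically: aqua before azido before cyano.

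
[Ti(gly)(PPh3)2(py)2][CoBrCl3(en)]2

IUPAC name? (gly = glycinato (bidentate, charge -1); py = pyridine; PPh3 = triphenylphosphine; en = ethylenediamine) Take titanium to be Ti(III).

Ti is given as +3; the cation's ligand charges sum to -1, so the complex cation is 2+.
With 2 anions per cation, each anion must be 2/2 = 1−.
Anion: ligand charges sum to -4; for the ion to be 1−, Co = +3.

(glycinato)bis(pyridine)bis(triphenylphosphine)titanium(III) bromotrichloro(ethylenediamine)cobaltate(III)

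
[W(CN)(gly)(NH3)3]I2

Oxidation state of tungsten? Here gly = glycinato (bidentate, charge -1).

+4

2 iodide outside the brackets (-1 each) → the complex ion is 2+.
Ligand charges: 3×NH3 neutral; 1×CN = -1; 1×gly = -1; sum -2.
W + (-2) = 2+ ⇒ W is +4.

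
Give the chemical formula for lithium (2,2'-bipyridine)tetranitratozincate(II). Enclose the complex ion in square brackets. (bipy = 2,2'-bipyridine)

Li2[Zn(bipy)(NO3)4]

Ligands: 4 nitrato (NO3, -1), 1 2,2'-bipyridine (bipy, neutral). Ligand charge sum = -4.
With Zn in oxidation state +2, the complex ion is [Zn...]^2−.
Charge balance with lithium (+1) requires 1 complex ion per 2 lithium.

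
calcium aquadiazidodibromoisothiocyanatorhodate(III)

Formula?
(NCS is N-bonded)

Ca[RhBr2(H2O)(N3)2(NCS)]

Ligands: 1 aqua (H2O, neutral), 2 azido (N3, -1), 2 bromo (Br, -1), 1 isothiocyanato (NCS, -1). Ligand charge sum = -5.
With Rh in oxidation state +3, the complex ion is [Rh...]^2−.
Charge balance with calcium (+2) requires 1 complex ion per 1 calcium.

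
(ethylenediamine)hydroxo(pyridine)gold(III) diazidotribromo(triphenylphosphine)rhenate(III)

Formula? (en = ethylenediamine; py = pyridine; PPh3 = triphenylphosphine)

[Au(en)(OH)(py)][ReBr3(N3)2(PPh3)]

Cation [Au…]: ligand charges -1, Au(III) ⇒ ion charge 2+.
Anion [Re…]: ligand charges -5, Re(III) ⇒ ion charge 2−.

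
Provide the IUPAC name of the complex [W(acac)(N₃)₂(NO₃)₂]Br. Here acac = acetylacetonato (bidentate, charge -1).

(acetylacetonato)diazidodinitratotungsten(VI) bromide

The 1 bromide counter-ion carries a total charge of -1, so each complex ion is 1+.
Ligand charges: 2×azido (-1 each), 2×nitrato (-1 each), 1×acetylacetonato (-1 each); total -5. So W + (-5) = 1+, giving W = +6.
Ligands are named alphabetically: acetylacetonato before azido before nitrato.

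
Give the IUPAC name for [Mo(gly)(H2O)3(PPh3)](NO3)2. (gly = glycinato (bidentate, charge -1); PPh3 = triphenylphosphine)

The 2 nitrate counter-ions carry a total charge of -2, so each complex ion is 2+.
Ligand charges: 1×glycinato (-1 each), 3×aqua (neutral), 1×triphenylphosphine (neutral); total -1. So Mo + (-1) = 2+, giving Mo = +3.
Ligands are named alphabetically: aqua before glycinato before triphenylphosphine.

triaqua(glycinato)(triphenylphosphine)molybdenum(III) nitrate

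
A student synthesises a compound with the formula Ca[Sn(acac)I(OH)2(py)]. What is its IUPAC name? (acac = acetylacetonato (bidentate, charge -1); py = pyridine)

calcium (acetylacetonato)dihydroxoiodo(pyridine)stannate(II)

The 1 calcium counter-ion carries a total charge of +2, so each complex ion is 2−.
Ligand charges: 1×acetylacetonato (-1 each), 1×iodo (-1 each), 1×pyridine (neutral), 2×hydroxo (-1 each); total -4. So Sn + (-4) = 2−, giving Sn = +2.
The complex ion is anionic, so tin takes the -ate form stannate(II).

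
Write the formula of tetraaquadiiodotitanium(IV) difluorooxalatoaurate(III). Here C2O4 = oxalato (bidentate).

[Ti(H2O)4I2][Au(C2O4)F2]2

Cation [Ti…]: ligand charges -2, Ti(IV) ⇒ ion charge 2+.
Anion [Au…]: ligand charges -4, Au(III) ⇒ ion charge 1−.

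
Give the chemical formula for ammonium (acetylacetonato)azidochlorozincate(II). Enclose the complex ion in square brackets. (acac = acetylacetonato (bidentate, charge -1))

NH4[Zn(acac)Cl(N3)]

Ligands: 1 chloro (Cl, -1), 1 acetylacetonato (acac, -1), 1 azido (N3, -1). Ligand charge sum = -3.
With Zn in oxidation state +2, the complex ion is [Zn...]^1−.
Charge balance with ammonium (+1) requires 1 complex ion per 1 ammonium.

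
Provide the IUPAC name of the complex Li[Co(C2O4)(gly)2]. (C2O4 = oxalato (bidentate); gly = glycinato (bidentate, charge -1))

lithium bis(glycinato)oxalatocobaltate(III)

The 1 lithium counter-ion carries a total charge of +1, so each complex ion is 1−.
Ligand charges: 1×oxalato (-2 each), 2×glycinato (-1 each); total -4. So Co + (-4) = 1−, giving Co = +3.
Ligands are named alphabetically: glycinato before oxalato.
The complex ion is anionic, so cobalt takes the -ate form cobaltate(III).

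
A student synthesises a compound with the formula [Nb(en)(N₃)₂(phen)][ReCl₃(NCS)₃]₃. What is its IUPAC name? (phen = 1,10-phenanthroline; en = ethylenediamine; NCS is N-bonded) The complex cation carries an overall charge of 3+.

diazido(ethylenediamine)(1,10-phenanthroline)niobium(V) trichlorotriisothiocyanatorhenate(V)

The complex cation is given as 3+; its ligand charges sum to -2, so Nb = +5.
With 3 anions per cation, each anion must be 3/3 = 1−.
Anion: ligand charges sum to -6; for the ion to be 1−, Re = +5.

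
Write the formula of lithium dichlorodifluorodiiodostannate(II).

Ligands: 2 chloro (Cl, -1), 2 fluoro (F, -1), 2 iodo (I, -1). Ligand charge sum = -6.
Charge balance with lithium (+1) requires 1 complex ion per 4 lithium.

Li4[SnCl2F2I2]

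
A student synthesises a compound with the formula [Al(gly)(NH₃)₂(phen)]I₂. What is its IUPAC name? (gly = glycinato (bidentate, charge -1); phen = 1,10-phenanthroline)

The 2 iodide counter-ions carry a total charge of -2, so each complex ion is 2+.
Ligand charges: 2×ammine (neutral), 1×glycinato (-1 each), 1×1,10-phenanthroline (neutral); total -1. So Al + (-1) = 2+, giving Al = +3.
Ligands are named alphabetically: ammine before glycinato before phenanthroline.

diammine(glycinato)(1,10-phenanthroline)aluminium(III) iodide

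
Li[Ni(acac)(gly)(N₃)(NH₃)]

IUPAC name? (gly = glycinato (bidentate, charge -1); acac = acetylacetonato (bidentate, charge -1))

The 1 lithium counter-ion carries a total charge of +1, so each complex ion is 1−.
Ligand charges: 1×glycinato (-1 each), 1×azido (-1 each), 1×acetylacetonato (-1 each), 1×ammine (neutral); total -3. So Ni + (-3) = 1−, giving Ni = +2.
The complex ion is anionic, so nickel takes the -ate form nickelate(II).

lithium (acetylacetonato)ammineazido(glycinato)nickelate(II)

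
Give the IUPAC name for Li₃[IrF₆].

lithium hexafluoroiridate(III)

The 3 lithium counter-ions carry a total charge of +3, so each complex ion is 3−.
Ligand charges: 6×fluoro (-1 each); total -6. So Ir + (-6) = 3−, giving Ir = +3.
The complex ion is anionic, so iridium takes the -ate form iridate(III).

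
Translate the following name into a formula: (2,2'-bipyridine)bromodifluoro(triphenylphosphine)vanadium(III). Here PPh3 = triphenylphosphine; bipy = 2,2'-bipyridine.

[V(bipy)BrF2(PPh3)]

Ligands: 2 fluoro (F, -1), 1 triphenylphosphine (PPh3, neutral), 1 2,2'-bipyridine (bipy, neutral), 1 bromo (Br, -1). Ligand charge sum = -3.
With V in oxidation state +3, the complex ion is [V...].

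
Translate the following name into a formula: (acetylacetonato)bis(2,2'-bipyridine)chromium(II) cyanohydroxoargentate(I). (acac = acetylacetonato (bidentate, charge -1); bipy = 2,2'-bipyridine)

[Cr(acac)(bipy)2][Ag(CN)(OH)]

Cation [Cr…]: ligand charges -1, Cr(II) ⇒ ion charge 1+.
Anion [Ag…]: ligand charges -2, Ag(I) ⇒ ion charge 1−.
One 1+ cation balances one 1− anion.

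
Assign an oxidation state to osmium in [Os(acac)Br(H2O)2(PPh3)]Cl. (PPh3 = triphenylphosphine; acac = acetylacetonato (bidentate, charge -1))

+3

1 chloride outside the brackets (-1 each) → the complex ion is 1+.
Ligand charges: 1×PPh3 neutral; 1×acac = -1; 1×Br = -1; 2×H2O neutral; sum -2.
Os + (-2) = 1+ ⇒ Os is +3.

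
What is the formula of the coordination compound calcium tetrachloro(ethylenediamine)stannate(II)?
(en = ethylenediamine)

Ligands: 4 chloro (Cl, -1), 1 ethylenediamine (en, neutral). Ligand charge sum = -4.
With Sn in oxidation state +2, the complex ion is [Sn...]^2−.
Charge balance with calcium (+2) requires 1 complex ion per 1 calcium.

Ca[SnCl4(en)]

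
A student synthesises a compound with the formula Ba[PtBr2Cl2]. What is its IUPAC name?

barium dibromodichloroplatinate(II)

The 1 barium counter-ion carries a total charge of +2, so each complex ion is 2−.
Ligand charges: 2×chloro (-1 each), 2×bromo (-1 each); total -4. So Pt + (-4) = 2−, giving Pt = +2.
Ligands are named alphabetically: bromo before chloro.
The complex ion is anionic, so platinum takes the -ate form platinate(II).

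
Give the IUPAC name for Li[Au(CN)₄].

The 1 lithium counter-ion carries a total charge of +1, so each complex ion is 1−.
Ligand charges: 4×cyano (-1 each); total -4. So Au + (-4) = 1−, giving Au = +3.
The complex ion is anionic, so gold takes the -ate form aurate(III).

lithium tetracyanoaurate(III)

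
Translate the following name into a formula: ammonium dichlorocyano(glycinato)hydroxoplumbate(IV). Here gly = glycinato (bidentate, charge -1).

NH4[PbCl2(CN)(gly)(OH)]

Ligands: 1 glycinato (gly, -1), 1 cyano (CN, -1), 2 chloro (Cl, -1), 1 hydroxo (OH, -1). Ligand charge sum = -5.
With Pb in oxidation state +4, the complex ion is [Pb...]^1−.
Charge balance with ammonium (+1) requires 1 complex ion per 1 ammonium.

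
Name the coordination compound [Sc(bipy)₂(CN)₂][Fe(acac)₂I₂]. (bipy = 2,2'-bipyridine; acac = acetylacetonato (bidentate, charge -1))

bis(2,2'-bipyridine)dicyanoscandium(III) bis(acetylacetonato)diiodoferrate(III)

Scandium is always +3 in its complexes; the cation's ligand charges sum to -2, so the complex cation is 1+.
A 1:1 salt means the anion carries the equal and opposite charge, 1−.
Anion: ligand charges sum to -4; for the ion to be 1−, Fe = +3.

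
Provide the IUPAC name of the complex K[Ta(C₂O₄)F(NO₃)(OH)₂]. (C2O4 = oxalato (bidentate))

potassium fluorodihydroxonitratooxalatotantalate(V)

The 1 potassium counter-ion carries a total charge of +1, so each complex ion is 1−.
Ligand charges: 1×oxalato (-2 each), 2×hydroxo (-1 each), 1×fluoro (-1 each), 1×nitrato (-1 each); total -6. So Ta + (-6) = 1−, giving Ta = +5.
Ligands are named alphabetically: fluoro before hydroxo before nitrato before oxalato.
The complex ion is anionic, so tantalum takes the -ate form tantalate(V).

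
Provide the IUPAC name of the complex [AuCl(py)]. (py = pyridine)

chloro(pyridine)gold(I)

There is no counter-ion, so the complex is neutral overall.
Ligand charges: 1×pyridine (neutral), 1×chloro (-1 each); total -1. So Au + (-1) = 0, giving Au = +1.
Ligands are named alphabetically: chloro before pyridine.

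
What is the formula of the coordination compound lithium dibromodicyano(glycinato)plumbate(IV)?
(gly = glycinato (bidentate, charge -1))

Ligands: 1 glycinato (gly, -1), 2 cyano (CN, -1), 2 bromo (Br, -1). Ligand charge sum = -5.
With Pb in oxidation state +4, the complex ion is [Pb...]^1−.
Charge balance with lithium (+1) requires 1 complex ion per 1 lithium.

Li[PbBr2(CN)2(gly)]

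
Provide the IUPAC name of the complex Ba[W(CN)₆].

barium hexacyanotungstate(IV)

The 1 barium counter-ion carries a total charge of +2, so each complex ion is 2−.
Ligand charges: 6×cyano (-1 each); total -6. So W + (-6) = 2−, giving W = +4.
The complex ion is anionic, so tungsten takes the -ate form tungstate(IV).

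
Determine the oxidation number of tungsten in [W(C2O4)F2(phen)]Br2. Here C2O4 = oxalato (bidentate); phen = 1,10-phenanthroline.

2 bromide outside the brackets (-1 each) → the complex ion is 2+.
Ligand charges: 1×C2O4 = -2; 2×F = -2; 1×phen neutral; sum -4.
W + (-4) = 2+ ⇒ W is +6.

+6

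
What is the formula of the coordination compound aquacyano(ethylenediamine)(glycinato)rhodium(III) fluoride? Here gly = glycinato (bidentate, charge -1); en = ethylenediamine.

[Rh(CN)(en)(gly)(H2O)]F

Ligands: 1 glycinato (gly, -1), 1 ethylenediamine (en, neutral), 1 aqua (H2O, neutral), 1 cyano (CN, -1). Ligand charge sum = -2.
With Rh in oxidation state +3, the complex ion is [Rh...]^1+.
Charge balance with fluoride (-1) requires 1 complex ion per 1 fluoride.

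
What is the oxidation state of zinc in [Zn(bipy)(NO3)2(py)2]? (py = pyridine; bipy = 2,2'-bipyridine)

+2

No counter-ion: the bracketed complex is neutral.
Ligand charges: 2×NO3 = -2; 2×py neutral; 1×bipy neutral; sum -2.
Zn + (-2) = 0 ⇒ Zn is +2.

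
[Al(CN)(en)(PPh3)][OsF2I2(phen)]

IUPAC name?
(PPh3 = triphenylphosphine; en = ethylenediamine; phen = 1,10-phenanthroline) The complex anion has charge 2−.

cyano(ethylenediamine)(triphenylphosphine)aluminium(III) difluorodiiodo(1,10-phenanthroline)osmate(II)

Both ions are complex: the cation is named first with the plain metal name, the anion second with the -ate form; each ion's ligands are alphabetised independently.
The complex anion is given as 2−; its ligand charges sum to -4, so Os = +2.
A 1:1 salt means the cation carries the equal and opposite charge, 2+.
Cation: ligand charges sum to -1; for the ion to be 2+, Al = +3.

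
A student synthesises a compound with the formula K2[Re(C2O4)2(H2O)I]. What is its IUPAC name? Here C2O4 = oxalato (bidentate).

potassium aquaiododioxalatorhenate(III)

The 2 potassium counter-ions carry a total charge of +2, so each complex ion is 2−.
Ligand charges: 1×iodo (-1 each), 1×aqua (neutral), 2×oxalato (-2 each); total -5. So Re + (-5) = 2−, giving Re = +3.
The complex ion is anionic, so rhenium takes the -ate form rhenate(III).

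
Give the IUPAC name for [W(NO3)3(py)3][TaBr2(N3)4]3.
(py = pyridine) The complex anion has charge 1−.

Both ions are complex: the cation is named first with the plain metal name, the anion second with the -ate form; each ion's ligands are alphabetised independently.
The complex anion is given as 1−; its ligand charges sum to -6, so Ta = +5.
With 3 anions per cation, the cation must be 3×1 = 3+.
Cation: ligand charges sum to -3; for the ion to be 3+, W = +6.

trinitratotris(pyridine)tungsten(VI) tetraazidodibromotantalate(V)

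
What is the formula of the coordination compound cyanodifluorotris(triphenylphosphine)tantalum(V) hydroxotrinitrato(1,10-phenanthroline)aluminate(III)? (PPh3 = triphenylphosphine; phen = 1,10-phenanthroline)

Cation [Ta…]: ligand charges -3, Ta(V) ⇒ ion charge 2+.
Anion [Al…]: ligand charges -4, Al(III) ⇒ ion charge 1−.
One 2+ cation requires 2 of the 1− anion.

[Ta(CN)F2(PPh3)3][Al(NO3)3(OH)(phen)]2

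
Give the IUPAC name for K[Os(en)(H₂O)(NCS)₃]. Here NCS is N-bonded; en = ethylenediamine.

The 1 potassium counter-ion carries a total charge of +1, so each complex ion is 1−.
Ligand charges: 3×isothiocyanato (-1 each), 1×ethylenediamine (neutral), 1×aqua (neutral); total -3. So Os + (-3) = 1−, giving Os = +2.
The complex ion is anionic, so osmium takes the -ate form osmate(II).

potassium aqua(ethylenediamine)triisothiocyanatoosmate(II)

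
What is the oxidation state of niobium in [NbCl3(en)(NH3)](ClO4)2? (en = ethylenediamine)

2 perchlorate outside the brackets (-1 each) → the complex ion is 2+.
Ligand charges: 1×en neutral; 1×NH3 neutral; 3×Cl = -3; sum -3.
Nb + (-3) = 2+ ⇒ Nb is +5.

+5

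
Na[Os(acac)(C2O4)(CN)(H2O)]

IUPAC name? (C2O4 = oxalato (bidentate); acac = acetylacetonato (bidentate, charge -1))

The 1 sodium counter-ion carries a total charge of +1, so each complex ion is 1−.
Ligand charges: 1×oxalato (-2 each), 1×acetylacetonato (-1 each), 1×cyano (-1 each), 1×aqua (neutral); total -4. So Os + (-4) = 1−, giving Os = +3.
Ligands are named alphabetically: acetylacetonato before aqua before cyano before oxalato.
The complex ion is anionic, so osmium takes the -ate form osmate(III).

sodium (acetylacetonato)aquacyanooxalatoosmate(III)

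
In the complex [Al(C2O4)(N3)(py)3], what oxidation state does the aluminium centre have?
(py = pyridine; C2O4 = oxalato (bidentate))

No counter-ion: the bracketed complex is neutral.
Ligand charges: 3×py neutral; 1×N3 = -1; 1×C2O4 = -2; sum -3.
Al + (-3) = 0 ⇒ Al is +3.

+3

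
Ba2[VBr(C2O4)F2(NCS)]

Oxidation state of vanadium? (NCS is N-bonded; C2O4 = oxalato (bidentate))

+2

2 barium outside the brackets (+2 each) → the complex ion is 4−.
Ligand charges: 1×NCS = -1; 2×F = -2; 1×C2O4 = -2; 1×Br = -1; sum -6.
V + (-6) = 4− ⇒ V is +2.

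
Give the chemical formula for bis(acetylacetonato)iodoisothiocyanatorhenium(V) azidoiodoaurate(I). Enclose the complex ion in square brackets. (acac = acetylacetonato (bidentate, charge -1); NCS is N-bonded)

[Re(acac)2I(NCS)][AuI(N3)]

Cation [Re…]: ligand charges -4, Re(V) ⇒ ion charge 1+.
Anion [Au…]: ligand charges -2, Au(I) ⇒ ion charge 1−.
One 1+ cation balances one 1− anion.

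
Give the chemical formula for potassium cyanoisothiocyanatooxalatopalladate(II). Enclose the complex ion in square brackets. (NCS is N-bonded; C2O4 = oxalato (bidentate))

K2[Pd(C2O4)(CN)(NCS)]

Ligands: 1 isothiocyanato (NCS, -1), 1 cyano (CN, -1), 1 oxalato (C2O4, -2). Ligand charge sum = -4.
With Pd in oxidation state +2, the complex ion is [Pd...]^2−.
Charge balance with potassium (+1) requires 1 complex ion per 2 potassium.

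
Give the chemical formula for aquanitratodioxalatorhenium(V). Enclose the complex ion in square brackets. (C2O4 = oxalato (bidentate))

[Re(C2O4)2(H2O)(NO3)]

Ligands: 1 nitrato (NO3, -1), 2 oxalato (C2O4, -2), 1 aqua (H2O, neutral). Ligand charge sum = -5.
With Re in oxidation state +5, the complex ion is [Re...].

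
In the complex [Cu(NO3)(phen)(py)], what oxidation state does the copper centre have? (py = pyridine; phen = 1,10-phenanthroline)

No counter-ion: the bracketed complex is neutral.
Ligand charges: 1×py neutral; 1×NO3 = -1; 1×phen neutral; sum -1.
Cu + (-1) = 0 ⇒ Cu is +1.

+1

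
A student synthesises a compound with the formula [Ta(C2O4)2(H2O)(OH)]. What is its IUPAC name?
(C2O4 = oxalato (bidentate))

aquahydroxodioxalatotantalum(V)

There is no counter-ion, so the complex is neutral overall.
Ligand charges: 1×aqua (neutral), 1×hydroxo (-1 each), 2×oxalato (-2 each); total -5. So Ta + (-5) = 0, giving Ta = +5.
Ligands are named alphabetically: aqua before hydroxo before oxalato.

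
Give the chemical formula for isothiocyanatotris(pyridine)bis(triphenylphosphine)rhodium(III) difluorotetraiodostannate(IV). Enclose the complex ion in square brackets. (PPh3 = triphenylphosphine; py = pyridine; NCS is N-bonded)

[Rh(NCS)(PPh3)2(py)3][SnF2I4]

Cation [Rh…]: ligand charges -1, Rh(III) ⇒ ion charge 2+.
Anion [Sn…]: ligand charges -6, Sn(IV) ⇒ ion charge 2−.
One 2+ cation balances one 2− anion.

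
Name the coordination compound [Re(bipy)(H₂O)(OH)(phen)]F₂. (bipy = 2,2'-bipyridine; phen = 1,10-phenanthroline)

The 2 fluoride counter-ions carry a total charge of -2, so each complex ion is 2+.
Ligand charges: 1×aqua (neutral), 1×2,2'-bipyridine (neutral), 1×1,10-phenanthroline (neutral), 1×hydroxo (-1 each); total -1. So Re + (-1) = 2+, giving Re = +3.
Ligands are named alphabetically: aqua before bipyridine before hydroxo before phenanthroline.

aqua(2,2'-bipyridine)hydroxo(1,10-phenanthroline)rhenium(III) fluoride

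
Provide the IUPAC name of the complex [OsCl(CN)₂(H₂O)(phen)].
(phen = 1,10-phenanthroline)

There is no counter-ion, so the complex is neutral overall.
Ligand charges: 1×chloro (-1 each), 1×1,10-phenanthroline (neutral), 1×aqua (neutral), 2×cyano (-1 each); total -3. So Os + (-3) = 0, giving Os = +3.
Ligands are named alphabetically: aqua before chloro before cyano before phenanthroline.

aquachlorodicyano(1,10-phenanthroline)osmium(III)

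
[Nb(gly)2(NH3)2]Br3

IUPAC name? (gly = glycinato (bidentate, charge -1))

The 3 bromide counter-ions carry a total charge of -3, so each complex ion is 3+.
Ligand charges: 2×glycinato (-1 each), 2×ammine (neutral); total -2. So Nb + (-2) = 3+, giving Nb = +5.
Ligands are named alphabetically: ammine before glycinato.

diamminebis(glycinato)niobium(V) bromide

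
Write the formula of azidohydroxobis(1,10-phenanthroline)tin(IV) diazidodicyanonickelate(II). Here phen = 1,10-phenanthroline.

[Sn(N3)(OH)(phen)2][Ni(CN)2(N3)2]

Cation [Sn…]: ligand charges -2, Sn(IV) ⇒ ion charge 2+.
Anion [Ni…]: ligand charges -4, Ni(II) ⇒ ion charge 2−.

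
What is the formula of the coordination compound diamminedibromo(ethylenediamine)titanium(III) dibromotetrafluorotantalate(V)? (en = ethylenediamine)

[TiBr2(en)(NH3)2][TaBr2F4]

Cation [Ti…]: ligand charges -2, Ti(III) ⇒ ion charge 1+.
Anion [Ta…]: ligand charges -6, Ta(V) ⇒ ion charge 1−.
One 1+ cation balances one 1− anion.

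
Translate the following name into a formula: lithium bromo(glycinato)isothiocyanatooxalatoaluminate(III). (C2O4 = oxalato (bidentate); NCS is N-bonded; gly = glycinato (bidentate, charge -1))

Ligands: 1 bromo (Br, -1), 1 oxalato (C2O4, -2), 1 isothiocyanato (NCS, -1), 1 glycinato (gly, -1). Ligand charge sum = -5.
Charge balance with lithium (+1) requires 1 complex ion per 2 lithium.

Li2[AlBr(C2O4)(gly)(NCS)]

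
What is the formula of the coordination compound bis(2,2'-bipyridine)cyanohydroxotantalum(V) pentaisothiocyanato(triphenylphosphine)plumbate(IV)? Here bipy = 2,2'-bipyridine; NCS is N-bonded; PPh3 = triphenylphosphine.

Cation [Ta…]: ligand charges -2, Ta(V) ⇒ ion charge 3+.
Anion [Pb…]: ligand charges -5, Pb(IV) ⇒ ion charge 1−.
One 3+ cation requires 3 of the 1− anion.

[Ta(bipy)2(CN)(OH)][Pb(NCS)5(PPh3)]3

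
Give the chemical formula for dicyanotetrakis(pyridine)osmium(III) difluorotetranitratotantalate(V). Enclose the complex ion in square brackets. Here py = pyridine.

Cation [Os…]: ligand charges -2, Os(III) ⇒ ion charge 1+.
Anion [Ta…]: ligand charges -6, Ta(V) ⇒ ion charge 1−.
One 1+ cation balances one 1− anion.

[Os(CN)2(py)4][TaF2(NO3)4]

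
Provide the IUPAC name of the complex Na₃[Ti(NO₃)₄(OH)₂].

The 3 sodium counter-ions carry a total charge of +3, so each complex ion is 3−.
Ligand charges: 4×nitrato (-1 each), 2×hydroxo (-1 each); total -6. So Ti + (-6) = 3−, giving Ti = +3.
Ligands are named alphabetically: hydroxo before nitrato.
The complex ion is anionic, so titanium takes the -ate form titanate(III).

sodium dihydroxotetranitratotitanate(III)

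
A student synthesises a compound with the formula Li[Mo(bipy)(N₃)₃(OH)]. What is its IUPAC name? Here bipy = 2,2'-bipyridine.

lithium triazido(2,2'-bipyridine)hydroxomolybdate(III)

The 1 lithium counter-ion carries a total charge of +1, so each complex ion is 1−.
Ligand charges: 3×azido (-1 each), 1×hydroxo (-1 each), 1×2,2'-bipyridine (neutral); total -4. So Mo + (-4) = 1−, giving Mo = +3.
The complex ion is anionic, so molybdenum takes the -ate form molybdate(III).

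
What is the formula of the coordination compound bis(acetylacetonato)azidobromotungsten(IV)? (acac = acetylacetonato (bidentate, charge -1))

[W(acac)2Br(N3)]

Ligands: 1 azido (N3, -1), 1 bromo (Br, -1), 2 acetylacetonato (acac, -1). Ligand charge sum = -4.
With W in oxidation state +4, the complex ion is [W...].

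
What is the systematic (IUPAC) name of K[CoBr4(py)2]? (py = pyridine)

potassium tetrabromobis(pyridine)cobaltate(III)

The 1 potassium counter-ion carries a total charge of +1, so each complex ion is 1−.
Ligand charges: 2×pyridine (neutral), 4×bromo (-1 each); total -4. So Co + (-4) = 1−, giving Co = +3.
Ligands are named alphabetically: bromo before pyridine.
The complex ion is anionic, so cobalt takes the -ate form cobaltate(III).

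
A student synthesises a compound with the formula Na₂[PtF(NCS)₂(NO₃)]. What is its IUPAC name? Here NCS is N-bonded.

sodium fluorodiisothiocyanatonitratoplatinate(II)

The 2 sodium counter-ions carry a total charge of +2, so each complex ion is 2−.
Ligand charges: 1×nitrato (-1 each), 1×fluoro (-1 each), 2×isothiocyanato (-1 each); total -4. So Pt + (-4) = 2−, giving Pt = +2.
Ligands are named alphabetically: fluoro before isothiocyanato before nitrato.
The complex ion is anionic, so platinum takes the -ate form platinate(II).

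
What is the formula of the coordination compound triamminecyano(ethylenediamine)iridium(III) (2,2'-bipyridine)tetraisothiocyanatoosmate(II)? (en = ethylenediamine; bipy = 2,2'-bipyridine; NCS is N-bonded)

Cation [Ir…]: ligand charges -1, Ir(III) ⇒ ion charge 2+.
Anion [Os…]: ligand charges -4, Os(II) ⇒ ion charge 2−.
One 2+ cation balances one 2− anion.

[Ir(CN)(en)(NH3)3][Os(bipy)(NCS)4]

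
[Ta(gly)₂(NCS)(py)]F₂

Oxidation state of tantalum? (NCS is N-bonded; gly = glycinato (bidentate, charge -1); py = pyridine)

2 fluoride outside the brackets (-1 each) → the complex ion is 2+.
Ligand charges: 1×NCS = -1; 2×gly = -2; 1×py neutral; sum -3.
Ta + (-3) = 2+ ⇒ Ta is +5.

+5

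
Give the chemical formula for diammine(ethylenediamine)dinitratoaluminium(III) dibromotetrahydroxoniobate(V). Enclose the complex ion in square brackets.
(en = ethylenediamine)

[Al(en)(NH3)2(NO3)2][NbBr2(OH)4]

Cation [Al…]: ligand charges -2, Al(III) ⇒ ion charge 1+.
Anion [Nb…]: ligand charges -6, Nb(V) ⇒ ion charge 1−.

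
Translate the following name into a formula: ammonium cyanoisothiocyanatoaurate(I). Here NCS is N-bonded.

Ligands: 1 isothiocyanato (NCS, -1), 1 cyano (CN, -1). Ligand charge sum = -2.
With Au in oxidation state +1, the complex ion is [Au...]^1−.
Charge balance with ammonium (+1) requires 1 complex ion per 1 ammonium.

NH4[Au(CN)(NCS)]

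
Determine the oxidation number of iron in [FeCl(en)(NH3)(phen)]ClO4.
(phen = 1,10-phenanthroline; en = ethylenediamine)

+2

1 perchlorate outside the brackets (-1 each) → the complex ion is 1+.
Ligand charges: 1×phen neutral; 1×NH3 neutral; 1×Cl = -1; 1×en neutral; sum -1.
Fe + (-1) = 1+ ⇒ Fe is +2.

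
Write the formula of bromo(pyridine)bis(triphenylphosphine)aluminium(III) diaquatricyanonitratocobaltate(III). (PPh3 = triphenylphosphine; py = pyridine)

Cation [Al…]: ligand charges -1, Al(III) ⇒ ion charge 2+.
Anion [Co…]: ligand charges -4, Co(III) ⇒ ion charge 1−.

[AlBr(PPh3)2(py)][Co(CN)3(H2O)2(NO3)]2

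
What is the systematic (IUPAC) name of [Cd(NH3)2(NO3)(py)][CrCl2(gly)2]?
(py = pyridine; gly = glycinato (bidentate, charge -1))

Cadmium is always +2 in its complexes; the cation's ligand charges sum to -1, so the complex cation is 1+.
A 1:1 salt means the anion carries the equal and opposite charge, 1−.
Anion: ligand charges sum to -4; for the ion to be 1−, Cr = +3.

diamminenitrato(pyridine)cadmium(II) dichlorobis(glycinato)chromate(III)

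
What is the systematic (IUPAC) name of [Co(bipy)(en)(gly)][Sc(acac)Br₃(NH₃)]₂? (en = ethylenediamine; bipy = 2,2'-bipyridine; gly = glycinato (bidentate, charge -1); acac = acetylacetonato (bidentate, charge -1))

Both ions are complex: the cation is named first with the plain metal name, the anion second with the -ate form; each ion's ligands are alphabetised independently.
Scandium is always +3 in its complexes; the anion's ligand charges sum to -4, so the complex anion is 1−.
With 2 anions per cation, the cation must be 2×1 = 2+.
Cation: ligand charges sum to -1; for the ion to be 2+, Co = +3.

(2,2'-bipyridine)(ethylenediamine)(glycinato)cobalt(III) (acetylacetonato)amminetribromoscandate(III)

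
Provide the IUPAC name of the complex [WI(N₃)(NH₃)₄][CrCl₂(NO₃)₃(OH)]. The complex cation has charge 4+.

Both ions are complex: the cation is named first with the plain metal name, the anion second with the -ate form; each ion's ligands are alphabetised independently.
The complex cation is given as 4+; its ligand charges sum to -2, so W = +6.
A 1:1 salt means the anion carries the equal and opposite charge, 4−.
Anion: ligand charges sum to -6; for the ion to be 4−, Cr = +2.

tetraammineazidoiodotungsten(VI) dichlorohydroxotrinitratochromate(II)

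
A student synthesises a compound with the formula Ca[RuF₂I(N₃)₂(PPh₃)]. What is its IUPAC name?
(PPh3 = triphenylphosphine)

The 1 calcium counter-ion carries a total charge of +2, so each complex ion is 2−.
Ligand charges: 1×iodo (-1 each), 2×azido (-1 each), 1×triphenylphosphine (neutral), 2×fluoro (-1 each); total -5. So Ru + (-5) = 2−, giving Ru = +3.
Ligands are named alphabetically: azido before fluoro before iodo before triphenylphosphine.
The complex ion is anionic, so ruthenium takes the -ate form ruthenate(III).

calcium diazidodifluoroiodo(triphenylphosphine)ruthenate(III)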